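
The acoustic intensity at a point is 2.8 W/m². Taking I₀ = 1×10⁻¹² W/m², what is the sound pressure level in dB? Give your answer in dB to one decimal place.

I/I₀ = 2.8/10⁻¹² = 2.8×10^12, and L = 10·log₁₀(I/I₀).
L = 10·(0.4472 + 12) = 124.47 dB.

124.5 dB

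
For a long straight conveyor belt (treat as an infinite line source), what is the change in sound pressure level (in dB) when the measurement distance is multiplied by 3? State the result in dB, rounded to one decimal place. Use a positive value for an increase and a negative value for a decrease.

A line source loses 3 dB per doubling of distance; generally ΔL = −10·log₁₀(r₂/r₁).
ΔL = −10·log₁₀(3) = -4.77 dB.

-4.8 dB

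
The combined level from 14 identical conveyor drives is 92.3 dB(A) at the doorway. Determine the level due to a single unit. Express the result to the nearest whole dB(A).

81 dB(A)

For N identical incoherent sources L_total = L₁ + 10·log₁₀ N, so L₁ = 92.3 − 10·log₁₀(14) = 92.3 − 11.461.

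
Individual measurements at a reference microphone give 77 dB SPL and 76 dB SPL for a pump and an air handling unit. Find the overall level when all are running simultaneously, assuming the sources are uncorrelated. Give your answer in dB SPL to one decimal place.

For uncorrelated sources the intensities add, so convert each level to linear form, sum, and take 10·log₁₀ of the total.
Σ 10^(L/10) = 10^(77/10) + 10^(76/10) = 8.993e+07.
L_total = 10·log₁₀(8.993e+07) = 79.54 dB SPL.

79.5 dB SPL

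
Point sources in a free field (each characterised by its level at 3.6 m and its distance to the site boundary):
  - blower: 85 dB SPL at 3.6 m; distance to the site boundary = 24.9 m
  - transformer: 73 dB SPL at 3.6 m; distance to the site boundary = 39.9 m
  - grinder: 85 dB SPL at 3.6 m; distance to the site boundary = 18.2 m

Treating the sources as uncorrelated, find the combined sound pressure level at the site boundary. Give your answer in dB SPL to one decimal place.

Propagate each source to the receiver with L = L_ref − 20·log₁₀(r/r_ref), then add intensities.
blower: 85 − 20·log₁₀(24.9/3.6) = 85 − 16.80 = 68.20 dB SPL.
transformer: 73 − 20·log₁₀(39.9/3.6) = 73 − 20.89 = 52.11 dB SPL.
grinder: 85 − 20·log₁₀(18.2/3.6) = 85 − 14.08 = 70.92 dB SPL.
Σ 10^(L/10) = 1.915e+07 → L_total = 10·log₁₀(1.915e+07) = 72.82 dB SPL.

72.8 dB SPL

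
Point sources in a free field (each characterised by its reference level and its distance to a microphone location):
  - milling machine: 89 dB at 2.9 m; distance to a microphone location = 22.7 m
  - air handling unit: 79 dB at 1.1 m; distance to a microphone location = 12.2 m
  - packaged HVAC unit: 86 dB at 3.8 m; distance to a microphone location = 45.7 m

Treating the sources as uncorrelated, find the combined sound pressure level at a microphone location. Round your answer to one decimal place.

First find each source's level at the receiver (point-source: −20·log₁₀(r/r_ref)), then combine on an intensity basis.
milling machine: 89 − 20·log₁₀(22.7/2.9) = 89 − 17.87 = 71.13 dB.
air handling unit: 79 − 20·log₁₀(12.2/1.1) = 79 − 20.90 = 58.10 dB.
packaged HVAC unit: 86 − 20·log₁₀(45.7/3.8) = 86 − 21.60 = 64.40 dB.
Σ 10^(L/10) = 1.636e+07 → L_total = 10·log₁₀(1.636e+07) = 72.14 dB.

72.1 dB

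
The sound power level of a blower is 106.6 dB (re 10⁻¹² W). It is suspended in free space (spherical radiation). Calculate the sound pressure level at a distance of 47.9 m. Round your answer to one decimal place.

L_p = L_w − 10·log₁₀(4π·r²) with r = 47.9 m.
4π·r² = 2.883e+04 m², 10·log₁₀ of that is 44.599 dB.
L_p = 106.6 − 44.599 = 62.00 dB.

62.0 dB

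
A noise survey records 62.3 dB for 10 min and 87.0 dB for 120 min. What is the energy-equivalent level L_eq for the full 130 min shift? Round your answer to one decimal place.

86.7 dB

Weight each interval's intensity by its duration and average over T = 130 min:
Σ tᵢ·10^(Lᵢ/10) = 10·10^(62.3/10) + 120·10^(87.0/10) = 6.016e+10.
L_eq = 10·log₁₀(6.016e+10/130) = 86.65 dB.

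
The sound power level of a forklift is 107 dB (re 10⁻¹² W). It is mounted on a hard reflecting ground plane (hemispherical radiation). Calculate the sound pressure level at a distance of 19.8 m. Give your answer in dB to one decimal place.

73.1 dB

The power spreads over a hemisphere of area 2π·r², so L_p = L_w − 10·log₁₀(2π·r²).
2π·r² = 2463 m², 10·log₁₀ of that is 33.915 dB.
L_p = 107 − 33.915 = 73.08 dB.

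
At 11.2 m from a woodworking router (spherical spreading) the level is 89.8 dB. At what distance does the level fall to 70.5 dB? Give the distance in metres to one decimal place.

103.3 m

Point-source spreading drops the level by 20·log₁₀(r₂/r₁); inverting, r₂/r₁ = 10^(ΔL/20).
r₂ = 11.2·10^((89.8−70.5)/20) = 11.2·10^(19.3/20) = 103.33 m.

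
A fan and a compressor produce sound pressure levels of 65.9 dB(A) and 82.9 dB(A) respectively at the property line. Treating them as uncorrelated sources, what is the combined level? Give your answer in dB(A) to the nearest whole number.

83 dB(A)

Incoherent sources combine by intensity addition: L_total = 10·log₁₀(Σ 10^(L_i/10)).
Σ 10^(L/10) = 10^(65.9/10) + 10^(82.9/10) = 1.989e+08.
L_total = 10·log₁₀(1.989e+08) = 82.99 dB(A).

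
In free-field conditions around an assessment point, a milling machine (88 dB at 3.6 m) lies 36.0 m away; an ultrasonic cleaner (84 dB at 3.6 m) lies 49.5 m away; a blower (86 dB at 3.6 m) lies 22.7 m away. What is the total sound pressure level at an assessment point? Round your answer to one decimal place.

First find each source's level at the receiver (point-source: −20·log₁₀(r/r_ref)), then combine on an intensity basis.
milling machine: 88 − 20·log₁₀(36.0/3.6) = 88 − 20.00 = 68.00 dB.
ultrasonic cleaner: 84 − 20·log₁₀(49.5/3.6) = 84 − 22.77 = 61.23 dB.
blower: 86 − 20·log₁₀(22.7/3.6) = 86 − 15.99 = 70.01 dB.
Σ 10^(L/10) = 1.765e+07 → L_total = 10·log₁₀(1.765e+07) = 72.47 dB.

72.5 dB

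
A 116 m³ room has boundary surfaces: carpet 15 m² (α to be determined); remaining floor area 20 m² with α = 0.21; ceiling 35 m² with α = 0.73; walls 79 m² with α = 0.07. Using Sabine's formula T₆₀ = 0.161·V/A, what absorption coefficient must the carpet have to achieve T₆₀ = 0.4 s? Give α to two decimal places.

0.76

Required total absorption A = 0.161·116/0.4 = 46.69 m².
Absorption from the other surfaces = 20·0.21 + 35·0.73 + 79·0.07 = 35.28 m², so the carpet must supply 11.41 m² over 15 m².
α = 11.41/15 = 0.761.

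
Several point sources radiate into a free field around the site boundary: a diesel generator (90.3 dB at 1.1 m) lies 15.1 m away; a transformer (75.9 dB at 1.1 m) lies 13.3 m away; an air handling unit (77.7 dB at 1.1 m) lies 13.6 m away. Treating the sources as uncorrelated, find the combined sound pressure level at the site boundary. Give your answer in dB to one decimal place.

68.0 dB

First find each source's level at the receiver (point-source: −20·log₁₀(r/r_ref)), then combine on an intensity basis.
diesel generator: 90.3 − 20·log₁₀(15.1/1.1) = 90.3 − 22.75 = 67.55 dB.
transformer: 75.9 − 20·log₁₀(13.3/1.1) = 75.9 − 21.65 = 54.25 dB.
air handling unit: 77.7 − 20·log₁₀(13.6/1.1) = 77.7 − 21.84 = 55.86 dB.
Σ 10^(L/10) = 6.338e+06 → L_total = 10·log₁₀(6.338e+06) = 68.02 dB.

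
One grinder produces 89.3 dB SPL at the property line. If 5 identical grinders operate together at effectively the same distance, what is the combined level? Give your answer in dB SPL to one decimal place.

96.3 dB SPL

N identical incoherent sources raise the level by 10·log₁₀ N.
L_total = 89.3 + 10·log₁₀(5) = 89.3 + 6.990 = 96.29 dB SPL.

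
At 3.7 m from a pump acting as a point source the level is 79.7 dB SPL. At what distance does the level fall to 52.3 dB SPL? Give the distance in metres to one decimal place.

86.7 m

Point-source spreading drops the level by 20·log₁₀(r₂/r₁); inverting, r₂/r₁ = 10^(ΔL/20).
r₂ = 3.7·10^((79.7−52.3)/20) = 3.7·10^(27.4/20) = 86.74 m.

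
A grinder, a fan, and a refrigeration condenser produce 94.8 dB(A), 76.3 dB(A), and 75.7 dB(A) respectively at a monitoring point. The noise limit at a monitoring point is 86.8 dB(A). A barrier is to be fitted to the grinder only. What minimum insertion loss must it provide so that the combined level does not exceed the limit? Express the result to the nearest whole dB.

9 dB

The untreated sources together contribute 10^(76.3/10) + 10^(75.7/10) = 7.981e+07, i.e. 79.02 dB(A).
To meet 86.8 dB(A) overall, the treated grinder may contribute at most 10^(86.8/10) − 7.981e+07 = 3.988e+08, i.e. 86.01 dB(A).
Required insertion loss = 94.8 − 86.01 = 8.79 dB.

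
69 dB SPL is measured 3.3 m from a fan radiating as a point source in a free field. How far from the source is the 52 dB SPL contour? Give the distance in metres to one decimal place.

For a point source L₁ − L₂ = 20·log₁₀(r₂/r₁), so r₂ = r₁·10^((L₁−L₂)/20).
r₂ = 3.3·10^((69−52)/20) = 3.3·10^(17.0/20) = 23.36 m.

23.4 m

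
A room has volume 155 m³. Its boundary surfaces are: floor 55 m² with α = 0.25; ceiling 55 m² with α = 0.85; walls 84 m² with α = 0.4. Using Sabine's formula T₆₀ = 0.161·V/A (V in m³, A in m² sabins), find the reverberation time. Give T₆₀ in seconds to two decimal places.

0.27 s

A = Σ Sᵢαᵢ = 55·0.25 + 55·0.85 + 84·0.4 = 94.10 m².
T₆₀ = 0.161·V/A = 0.161·155/94.10 = 0.265 s.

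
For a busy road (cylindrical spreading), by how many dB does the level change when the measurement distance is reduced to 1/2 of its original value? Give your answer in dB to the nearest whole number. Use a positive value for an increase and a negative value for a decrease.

With cylindrical spreading the level changes by −10·log₁₀(r₂/r₁).
ΔL = −10·log₁₀(0.5) = +3.01 dB.

+3 dB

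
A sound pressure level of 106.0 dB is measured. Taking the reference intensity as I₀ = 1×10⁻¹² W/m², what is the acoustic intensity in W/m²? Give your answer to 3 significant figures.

L = 10·log₁₀(I/I₀) ⇒ I = I₀·10^(L/10) = 10⁻¹² × 10^10.60.

0.0398 W/m²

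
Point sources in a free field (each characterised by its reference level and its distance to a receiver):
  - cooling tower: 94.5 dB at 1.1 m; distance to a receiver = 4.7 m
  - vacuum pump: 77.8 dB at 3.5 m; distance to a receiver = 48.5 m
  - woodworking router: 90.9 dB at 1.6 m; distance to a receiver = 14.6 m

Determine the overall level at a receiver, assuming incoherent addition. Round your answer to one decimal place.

82.3 dB

Apply inverse-square spreading to bring every level to the receiver, then sum 10^(L/10).
cooling tower: 94.5 − 20·log₁₀(4.7/1.1) = 94.5 − 12.61 = 81.89 dB.
vacuum pump: 77.8 − 20·log₁₀(48.5/3.5) = 77.8 − 22.83 = 54.97 dB.
woodworking router: 90.9 − 20·log₁₀(14.6/1.6) = 90.9 − 19.20 = 71.70 dB.
Σ 10^(L/10) = 1.695e+08 → L_total = 10·log₁₀(1.695e+08) = 82.29 dB.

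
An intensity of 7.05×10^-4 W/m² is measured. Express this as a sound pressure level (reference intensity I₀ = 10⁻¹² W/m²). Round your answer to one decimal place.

88.5 dB

Dividing by I₀ shifts the exponent by 12: I/I₀ = 7.05×10^8.
L = 10·(0.8482 + 8) = 88.48 dB.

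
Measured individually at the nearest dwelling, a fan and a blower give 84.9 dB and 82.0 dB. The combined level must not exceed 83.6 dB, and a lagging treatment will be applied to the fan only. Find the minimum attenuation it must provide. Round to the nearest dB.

Fixed contribution from the other source: Σ 10^(L/10) = 10^(82.0/10) = 1.585e+08 (82.00 dB).
The limit corresponds to 10^(83.6/10) = 2.291e+08; subtracting the fixed part leaves 7.060e+07 for the fan, i.e. 78.49 dB.
Required insertion loss = 84.9 − 78.49 = 6.41 dB.

6 dB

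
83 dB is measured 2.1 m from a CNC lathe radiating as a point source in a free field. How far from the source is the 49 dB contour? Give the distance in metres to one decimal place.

105.2 m

Point-source spreading drops the level by 20·log₁₀(r₂/r₁); inverting, r₂/r₁ = 10^(ΔL/20).
r₂ = 2.1·10^((83−49)/20) = 2.1·10^(34.0/20) = 105.25 m.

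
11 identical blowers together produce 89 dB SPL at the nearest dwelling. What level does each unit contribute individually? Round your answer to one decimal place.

78.6 dB SPL

11 equal contributions raise the level by 10·log₁₀ 11 = 10.414 dB, so each unit alone gives 89 − 10.414.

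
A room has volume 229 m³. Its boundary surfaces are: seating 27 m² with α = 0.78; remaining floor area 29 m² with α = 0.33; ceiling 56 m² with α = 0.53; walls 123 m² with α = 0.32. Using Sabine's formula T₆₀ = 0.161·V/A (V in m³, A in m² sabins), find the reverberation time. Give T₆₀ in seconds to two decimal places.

A = Σ Sᵢαᵢ = 27·0.78 + 29·0.33 + 56·0.53 + 123·0.32 = 99.67 m².
T₆₀ = 0.161 × 229 / 99.67 = 0.370 s.

0.37 s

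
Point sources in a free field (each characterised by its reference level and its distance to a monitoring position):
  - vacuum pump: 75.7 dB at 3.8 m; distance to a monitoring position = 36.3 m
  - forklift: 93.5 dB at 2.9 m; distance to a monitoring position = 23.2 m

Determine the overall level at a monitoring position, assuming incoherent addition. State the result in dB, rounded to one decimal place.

Apply inverse-square spreading to bring every level to the receiver, then sum 10^(L/10).
vacuum pump: 75.7 − 20·log₁₀(36.3/3.8) = 75.7 − 19.60 = 56.10 dB.
forklift: 93.5 − 20·log₁₀(23.2/2.9) = 93.5 − 18.06 = 75.44 dB.
Σ 10^(L/10) = 3.539e+07 → L_total = 10·log₁₀(3.539e+07) = 75.49 dB.

75.5 dB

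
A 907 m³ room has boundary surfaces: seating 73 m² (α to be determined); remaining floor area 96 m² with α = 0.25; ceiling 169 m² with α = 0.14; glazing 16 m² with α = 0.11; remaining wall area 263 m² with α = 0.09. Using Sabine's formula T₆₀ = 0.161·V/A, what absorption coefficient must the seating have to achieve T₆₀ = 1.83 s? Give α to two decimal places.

0.09

A = 0.161·V/T₆₀ = 0.161·907/1.83 = 79.80 m² sabins.
Absorption from the other surfaces = 96·0.25 + 169·0.14 + 16·0.11 + 263·0.09 = 73.09 m², so the seating must supply 6.71 m² over 73 m².
α = 6.71/73 = 0.092.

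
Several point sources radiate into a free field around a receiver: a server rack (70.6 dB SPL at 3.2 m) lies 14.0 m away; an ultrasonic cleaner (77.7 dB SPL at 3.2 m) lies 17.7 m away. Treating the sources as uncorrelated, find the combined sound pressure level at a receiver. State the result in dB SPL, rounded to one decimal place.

First find each source's level at the receiver (point-source: −20·log₁₀(r/r_ref)), then combine on an intensity basis.
server rack: 70.6 − 20·log₁₀(14.0/3.2) = 70.6 − 12.82 = 57.78 dB SPL.
ultrasonic cleaner: 77.7 − 20·log₁₀(17.7/3.2) = 77.7 − 14.86 = 62.84 dB SPL.
Σ 10^(L/10) = 2.525e+06 → L_total = 10·log₁₀(2.525e+06) = 64.02 dB SPL.

64.0 dB SPL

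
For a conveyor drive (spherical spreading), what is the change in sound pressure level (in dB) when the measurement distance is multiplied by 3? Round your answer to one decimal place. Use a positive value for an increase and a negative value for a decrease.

Point-source spreading: ΔL = −20·log₁₀(r₂/r₁).
ΔL = −20·log₁₀(3) = -9.54 dB.

-9.5 dB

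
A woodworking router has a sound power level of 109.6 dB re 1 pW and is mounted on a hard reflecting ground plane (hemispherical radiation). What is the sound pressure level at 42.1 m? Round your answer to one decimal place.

L_p = L_w − 10·log₁₀(2π·r²) with r = 42.1 m.
2π·r² = 1.114e+04 m², 10·log₁₀ of that is 40.467 dB.
L_p = 109.6 − 40.467 = 69.13 dB.

69.1 dB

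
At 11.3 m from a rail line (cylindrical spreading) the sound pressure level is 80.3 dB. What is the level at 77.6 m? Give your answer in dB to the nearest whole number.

72 dB

Cylindrical spreading from a line source gives a 10·log₁₀(r₂/r₁) drop.
L₂ = 80.3 − 10·log₁₀(77.6/11.3) = 80.3 − 8.368 = 71.93 dB.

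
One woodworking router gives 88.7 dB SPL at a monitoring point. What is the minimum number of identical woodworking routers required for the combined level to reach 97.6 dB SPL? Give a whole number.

Need L₁ + 10·log₁₀ N ≥ 97.6, i.e. log₁₀ N ≥ 0.89.
N ≥ 10^(8.9/10) = 7.762, so N = 8.

8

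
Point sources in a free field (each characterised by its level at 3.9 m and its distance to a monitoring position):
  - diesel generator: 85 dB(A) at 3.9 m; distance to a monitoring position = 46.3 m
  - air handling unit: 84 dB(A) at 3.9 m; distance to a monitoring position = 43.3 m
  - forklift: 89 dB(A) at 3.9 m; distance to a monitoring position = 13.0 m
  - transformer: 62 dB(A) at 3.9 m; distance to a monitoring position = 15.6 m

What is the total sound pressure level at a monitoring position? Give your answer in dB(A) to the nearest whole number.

79 dB(A)

Apply inverse-square spreading to bring every level to the receiver, then sum 10^(L/10).
diesel generator: 85 − 20·log₁₀(46.3/3.9) = 85 − 21.49 = 63.51 dB(A).
air handling unit: 84 − 20·log₁₀(43.3/3.9) = 84 − 20.91 = 63.09 dB(A).
forklift: 89 − 20·log₁₀(13.0/3.9) = 89 − 10.46 = 78.54 dB(A).
transformer: 62 − 20·log₁₀(15.6/3.9) = 62 − 12.04 = 49.96 dB(A).
Σ 10^(L/10) = 7.587e+07 → L_total = 10·log₁₀(7.587e+07) = 78.80 dB(A).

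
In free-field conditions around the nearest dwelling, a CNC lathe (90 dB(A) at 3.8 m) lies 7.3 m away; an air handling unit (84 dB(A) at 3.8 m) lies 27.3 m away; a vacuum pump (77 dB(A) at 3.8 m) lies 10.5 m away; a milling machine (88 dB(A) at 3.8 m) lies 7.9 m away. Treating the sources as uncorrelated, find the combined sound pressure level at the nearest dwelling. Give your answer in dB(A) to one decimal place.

First find each source's level at the receiver (point-source: −20·log₁₀(r/r_ref)), then combine on an intensity basis.
CNC lathe: 90 − 20·log₁₀(7.3/3.8) = 90 − 5.67 = 84.33 dB(A).
air handling unit: 84 − 20·log₁₀(27.3/3.8) = 84 − 17.13 = 66.87 dB(A).
vacuum pump: 77 − 20·log₁₀(10.5/3.8) = 77 − 8.83 = 68.17 dB(A).
milling machine: 88 − 20·log₁₀(7.9/3.8) = 88 − 6.36 = 81.64 dB(A).
Σ 10^(L/10) = 4.284e+08 → L_total = 10·log₁₀(4.284e+08) = 86.32 dB(A).

86.3 dB(A)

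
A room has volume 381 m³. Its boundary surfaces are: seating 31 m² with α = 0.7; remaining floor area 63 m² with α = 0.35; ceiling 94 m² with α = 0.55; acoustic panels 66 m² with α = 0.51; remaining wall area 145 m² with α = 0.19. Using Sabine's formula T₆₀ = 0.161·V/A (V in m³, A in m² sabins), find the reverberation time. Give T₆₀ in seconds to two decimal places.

0.39 s

Summing Sᵢαᵢ: 31·0.7 + 63·0.35 + 94·0.55 + 66·0.51 + 145·0.19 = 156.66 m².
T₆₀ = 0.161·V/A = 0.161·381/156.66 = 0.392 s.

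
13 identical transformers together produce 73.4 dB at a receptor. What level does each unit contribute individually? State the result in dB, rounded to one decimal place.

62.3 dB

For N identical incoherent sources L_total = L₁ + 10·log₁₀ N, so L₁ = 73.4 − 10·log₁₀(13) = 73.4 − 11.139.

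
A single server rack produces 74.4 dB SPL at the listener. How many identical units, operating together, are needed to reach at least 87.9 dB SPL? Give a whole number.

23

Need L₁ + 10·log₁₀ N ≥ 87.9, i.e. log₁₀ N ≥ 1.35.
N ≥ 10^(13.5/10) = 22.387, so N = 23.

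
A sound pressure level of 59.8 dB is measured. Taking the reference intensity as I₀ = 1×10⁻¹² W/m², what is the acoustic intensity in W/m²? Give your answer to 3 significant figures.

9.55e-07 W/m²

I/I₀ = 10^(59.8/10) = 9.55e+05, so I = 9.55e+05 × 10⁻¹² W/m².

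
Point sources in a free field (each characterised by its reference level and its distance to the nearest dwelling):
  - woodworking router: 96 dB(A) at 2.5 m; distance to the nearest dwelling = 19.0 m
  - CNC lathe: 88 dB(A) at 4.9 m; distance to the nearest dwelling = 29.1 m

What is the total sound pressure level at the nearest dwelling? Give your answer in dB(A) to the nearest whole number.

Apply inverse-square spreading to bring every level to the receiver, then sum 10^(L/10).
woodworking router: 96 − 20·log₁₀(19.0/2.5) = 96 − 17.62 = 78.38 dB(A).
CNC lathe: 88 − 20·log₁₀(29.1/4.9) = 88 − 15.47 = 72.53 dB(A).
Σ 10^(L/10) = 8.681e+07 → L_total = 10·log₁₀(8.681e+07) = 79.39 dB(A).

79 dB(A)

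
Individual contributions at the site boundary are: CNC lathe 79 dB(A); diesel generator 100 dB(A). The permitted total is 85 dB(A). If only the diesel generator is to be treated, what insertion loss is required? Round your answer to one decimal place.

16.3 dB

Fixed contribution from the other source: Σ 10^(L/10) = 10^(79/10) = 7.943e+07 (79.00 dB(A)).
To meet 85 dB(A) overall, the treated diesel generator may contribute at most 10^(85/10) − 7.943e+07 = 2.368e+08, i.e. 83.74 dB(A).
So the diesel generator must be reduced from 100 to 83.74 dB(A): IL = 16.26 dB.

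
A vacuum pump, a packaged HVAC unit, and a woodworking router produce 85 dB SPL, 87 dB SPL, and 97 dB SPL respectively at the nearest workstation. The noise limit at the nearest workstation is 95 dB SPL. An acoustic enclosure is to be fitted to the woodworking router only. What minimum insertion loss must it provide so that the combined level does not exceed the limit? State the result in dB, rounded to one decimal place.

3.3 dB

Everything except the woodworking router sums to 10^(85/10) + 10^(87/10) = 8.174e+08 in linear terms, 89.12 dB SPL.
The limit corresponds to 10^(95/10) = 3.162e+09; subtracting the fixed part leaves 2.345e+09 for the woodworking router, i.e. 93.70 dB SPL.
So the woodworking router must be reduced from 97 to 93.70 dB SPL: IL = 3.30 dB.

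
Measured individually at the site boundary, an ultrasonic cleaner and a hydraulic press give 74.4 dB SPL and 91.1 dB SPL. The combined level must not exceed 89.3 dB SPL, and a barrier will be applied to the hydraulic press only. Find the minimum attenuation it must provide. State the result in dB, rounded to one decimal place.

1.9 dB

The untreated sources together contribute 10^(74.4/10) = 2.754e+07, i.e. 74.40 dB SPL.
To meet 89.3 dB SPL overall, the treated hydraulic press may contribute at most 10^(89.3/10) − 2.754e+07 = 8.236e+08, i.e. 89.16 dB SPL.
Required insertion loss = 91.1 − 89.16 = 1.94 dB.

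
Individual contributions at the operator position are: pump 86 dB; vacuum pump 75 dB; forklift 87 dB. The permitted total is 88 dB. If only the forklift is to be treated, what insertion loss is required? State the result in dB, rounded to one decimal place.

4.0 dB

Fixed contribution from the other sources: Σ 10^(L/10) = 10^(86/10) + 10^(75/10) = 4.297e+08 (86.33 dB).
To meet 88 dB overall, the treated forklift may contribute at most 10^(88/10) − 4.297e+08 = 2.012e+08, i.e. 83.04 dB.
So the forklift must be reduced from 87 to 83.04 dB: IL = 3.96 dB.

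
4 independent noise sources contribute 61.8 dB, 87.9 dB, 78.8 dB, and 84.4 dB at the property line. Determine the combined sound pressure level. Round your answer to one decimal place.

For uncorrelated sources the intensities add, so convert each level to linear form, sum, and take 10·log₁₀ of the total.
Σ 10^(L/10) = 10^(61.8/10) + 10^(87.9/10) + 10^(78.8/10) + 10^(84.4/10) = 9.694e+08.
L_total = 10·log₁₀(9.694e+08) = 89.86 dB.

89.9 dB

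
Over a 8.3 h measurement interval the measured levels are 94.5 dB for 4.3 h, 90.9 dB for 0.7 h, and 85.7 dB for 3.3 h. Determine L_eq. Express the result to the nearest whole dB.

The energy average is taken in the linear domain: L_eq = 10·log₁₀[(Σ tᵢ·10^(Lᵢ/10))/T], T = 8.3 h.
Σ tᵢ·10^(Lᵢ/10) = 4.3·10^(94.5/10) + 0.7·10^(90.9/10) + 3.3·10^(85.7/10) = 1.421e+10.
L_eq = 10·log₁₀(1.421e+10/8.3) = 92.33 dB.

92 dB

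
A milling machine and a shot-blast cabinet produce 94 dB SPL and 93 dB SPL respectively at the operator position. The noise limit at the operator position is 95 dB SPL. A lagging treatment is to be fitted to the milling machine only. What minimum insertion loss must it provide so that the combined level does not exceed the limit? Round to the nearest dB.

3 dB

The untreated sources together contribute 10^(93/10) = 1.995e+09, i.e. 93.00 dB SPL.
To meet 95 dB SPL overall, the treated milling machine may contribute at most 10^(95/10) − 1.995e+09 = 1.167e+09, i.e. 90.67 dB SPL.
Required insertion loss = 94 − 90.67 = 3.33 dB.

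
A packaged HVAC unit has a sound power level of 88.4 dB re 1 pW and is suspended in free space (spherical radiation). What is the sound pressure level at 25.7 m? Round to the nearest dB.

49 dB

The power spreads over a sphere of area 4π·r², so L_p = L_w − 10·log₁₀(4π·r²).
4π·r² = 8300 m², 10·log₁₀ of that is 39.191 dB.
L_p = 88.4 − 39.191 = 49.21 dB.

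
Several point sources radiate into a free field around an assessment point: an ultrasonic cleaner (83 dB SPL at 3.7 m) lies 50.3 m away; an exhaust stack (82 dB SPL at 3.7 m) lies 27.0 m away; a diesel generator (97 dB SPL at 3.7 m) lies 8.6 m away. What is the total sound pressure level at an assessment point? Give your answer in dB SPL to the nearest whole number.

Apply inverse-square spreading to bring every level to the receiver, then sum 10^(L/10).
ultrasonic cleaner: 83 − 20·log₁₀(50.3/3.7) = 83 − 22.67 = 60.33 dB SPL.
exhaust stack: 82 − 20·log₁₀(27.0/3.7) = 82 − 17.26 = 64.74 dB SPL.
diesel generator: 97 − 20·log₁₀(8.6/3.7) = 97 − 7.33 = 89.67 dB SPL.
Σ 10^(L/10) = 9.318e+08 → L_total = 10·log₁₀(9.318e+08) = 89.69 dB SPL.

90 dB SPL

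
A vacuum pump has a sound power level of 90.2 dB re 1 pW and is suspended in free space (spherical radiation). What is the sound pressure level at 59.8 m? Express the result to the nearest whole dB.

44 dB

The power spreads over a sphere of area 4π·r², so L_p = L_w − 10·log₁₀(4π·r²).
4π·r² = 4.494e+04 m², 10·log₁₀ of that is 46.526 dB.
L_p = 90.2 − 46.526 = 43.67 dB.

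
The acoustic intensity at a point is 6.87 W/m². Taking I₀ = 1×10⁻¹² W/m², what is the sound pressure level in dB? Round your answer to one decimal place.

128.4 dB

I/I₀ = 6.87/10⁻¹² = 6.87×10^12, and L = 10·log₁₀(I/I₀).
L = 10·(0.8370 + 12) = 128.37 dB.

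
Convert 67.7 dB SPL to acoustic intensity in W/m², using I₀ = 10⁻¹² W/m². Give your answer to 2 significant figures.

5.9e-06 W/m²

I = I₀·10^(L/10) = 10⁻¹² × 10^(67.7/10) = 10^(-5.230).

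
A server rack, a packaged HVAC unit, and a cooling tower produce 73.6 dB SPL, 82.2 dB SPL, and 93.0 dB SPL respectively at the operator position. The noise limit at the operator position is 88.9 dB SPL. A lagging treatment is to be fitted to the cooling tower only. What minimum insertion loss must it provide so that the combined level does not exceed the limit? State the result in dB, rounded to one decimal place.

Fixed contribution from the other sources: Σ 10^(L/10) = 10^(73.6/10) + 10^(82.2/10) = 1.889e+08 (82.76 dB SPL).
To meet 88.9 dB SPL overall, the treated cooling tower may contribute at most 10^(88.9/10) − 1.889e+08 = 5.874e+08, i.e. 87.69 dB SPL.
Required insertion loss = 93.0 − 87.69 = 5.31 dB.

5.3 dB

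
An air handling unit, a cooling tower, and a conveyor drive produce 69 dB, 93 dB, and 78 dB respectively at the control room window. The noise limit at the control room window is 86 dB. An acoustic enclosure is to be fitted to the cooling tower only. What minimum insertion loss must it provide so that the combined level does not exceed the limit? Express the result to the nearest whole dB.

Everything except the cooling tower sums to 10^(69/10) + 10^(78/10) = 7.104e+07 in linear terms, 78.51 dB.
To meet 86 dB overall, the treated cooling tower may contribute at most 10^(86/10) − 7.104e+07 = 3.271e+08, i.e. 85.15 dB.
So the cooling tower must be reduced from 93 to 85.15 dB: IL = 7.85 dB.

8 dB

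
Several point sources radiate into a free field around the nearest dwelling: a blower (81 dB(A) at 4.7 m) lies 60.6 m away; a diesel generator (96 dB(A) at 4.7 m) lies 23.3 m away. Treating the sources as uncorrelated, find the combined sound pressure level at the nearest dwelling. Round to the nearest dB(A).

First find each source's level at the receiver (point-source: −20·log₁₀(r/r_ref)), then combine on an intensity basis.
blower: 81 − 20·log₁₀(60.6/4.7) = 81 − 22.21 = 58.79 dB(A).
diesel generator: 96 − 20·log₁₀(23.3/4.7) = 96 − 13.91 = 82.09 dB(A).
Σ 10^(L/10) = 1.627e+08 → L_total = 10·log₁₀(1.627e+08) = 82.12 dB(A).

82 dB(A)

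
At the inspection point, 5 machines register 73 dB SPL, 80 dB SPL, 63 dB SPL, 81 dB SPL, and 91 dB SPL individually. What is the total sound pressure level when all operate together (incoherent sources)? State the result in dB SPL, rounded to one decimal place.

Incoherent sources combine by intensity addition: L_total = 10·log₁₀(Σ 10^(L_i/10)).
Σ 10^(L/10) = 10^(73/10) + 10^(80/10) + 10^(63/10) + 10^(81/10) + 10^(91/10) = 1.507e+09.
L_total = 10·log₁₀(1.507e+09) = 91.78 dB SPL.

91.8 dB SPL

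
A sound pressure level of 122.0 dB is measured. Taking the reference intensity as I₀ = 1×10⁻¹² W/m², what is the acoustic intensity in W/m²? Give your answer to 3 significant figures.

I/I₀ = 10^(122.0/10) = 1.585e+12, so I = 1.585e+12 × 10⁻¹² W/m².

1.58 W/m²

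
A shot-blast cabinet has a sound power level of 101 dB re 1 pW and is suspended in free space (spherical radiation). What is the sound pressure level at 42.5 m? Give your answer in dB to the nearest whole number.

Free-field spherical radiation: L_p = L_w − 10·log₁₀(4π·r²), r = 42.5 m.
4π·r² = 2.27e+04 m², 10·log₁₀ of that is 43.560 dB.
L_p = 101 − 43.560 = 57.44 dB.

57 dB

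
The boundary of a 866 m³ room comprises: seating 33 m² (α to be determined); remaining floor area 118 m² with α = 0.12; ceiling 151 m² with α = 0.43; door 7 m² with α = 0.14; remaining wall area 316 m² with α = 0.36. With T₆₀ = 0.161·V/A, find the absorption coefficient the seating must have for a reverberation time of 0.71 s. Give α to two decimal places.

A = 0.161·V/T₆₀ = 0.161·866/0.71 = 196.37 m² sabins.
Absorption from the other surfaces = 118·0.12 + 151·0.43 + 7·0.14 + 316·0.36 = 193.83 m², so the seating must supply 2.54 m² over 33 m².
α = 2.54/33 = 0.077.

0.08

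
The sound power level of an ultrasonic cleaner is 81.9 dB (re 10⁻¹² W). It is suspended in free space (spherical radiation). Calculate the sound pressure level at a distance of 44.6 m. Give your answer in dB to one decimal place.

The power spreads over a sphere of area 4π·r², so L_p = L_w − 10·log₁₀(4π·r²).
4π·r² = 2.5e+04 m², 10·log₁₀ of that is 43.979 dB.
L_p = 81.9 − 43.979 = 37.92 dB.

37.9 dB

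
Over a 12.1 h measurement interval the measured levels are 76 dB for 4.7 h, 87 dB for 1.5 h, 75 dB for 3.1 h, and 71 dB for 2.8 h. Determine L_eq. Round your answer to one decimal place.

79.5 dB

Weight each interval's intensity by its duration and average over T = 12.1 h:
Σ tᵢ·10^(Lᵢ/10) = 4.7·10^(76/10) + 1.5·10^(87/10) + 3.1·10^(75/10) + 2.8·10^(71/10) = 1.072e+09.
L_eq = 10·log₁₀(1.072e+09/12.1) = 79.47 dB.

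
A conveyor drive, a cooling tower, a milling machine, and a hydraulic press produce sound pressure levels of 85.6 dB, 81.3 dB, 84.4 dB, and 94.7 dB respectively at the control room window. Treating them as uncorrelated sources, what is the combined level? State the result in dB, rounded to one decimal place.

95.7 dB

Incoherent sources combine by intensity addition: L_total = 10·log₁₀(Σ 10^(L_i/10)).
Σ 10^(L/10) = 10^(85.6/10) + 10^(81.3/10) + 10^(84.4/10) + 10^(94.7/10) = 3.725e+09.
L_total = 10·log₁₀(3.725e+09) = 95.71 dB.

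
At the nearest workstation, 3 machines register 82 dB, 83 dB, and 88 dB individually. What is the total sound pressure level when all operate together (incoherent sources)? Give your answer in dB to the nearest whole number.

90 dB

For uncorrelated sources the intensities add, so convert each level to linear form, sum, and take 10·log₁₀ of the total.
Σ 10^(L/10) = 10^(82/10) + 10^(83/10) + 10^(88/10) = 9.890e+08.
L_total = 10·log₁₀(9.890e+08) = 89.95 dB.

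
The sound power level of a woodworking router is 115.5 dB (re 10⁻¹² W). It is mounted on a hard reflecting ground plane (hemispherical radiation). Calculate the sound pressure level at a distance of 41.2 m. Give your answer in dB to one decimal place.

Free-field hemispherical radiation: L_p = L_w − 10·log₁₀(2π·r²), r = 41.2 m.
2π·r² = 1.067e+04 m², 10·log₁₀ of that is 40.280 dB.
L_p = 115.5 − 40.280 = 75.22 dB.

75.2 dB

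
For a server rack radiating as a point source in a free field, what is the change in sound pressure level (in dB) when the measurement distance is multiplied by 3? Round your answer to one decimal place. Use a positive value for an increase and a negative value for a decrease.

-9.5 dB

With spherical spreading the level changes by −20·log₁₀(r₂/r₁).
ΔL = −20·log₁₀(3) = -9.54 dB.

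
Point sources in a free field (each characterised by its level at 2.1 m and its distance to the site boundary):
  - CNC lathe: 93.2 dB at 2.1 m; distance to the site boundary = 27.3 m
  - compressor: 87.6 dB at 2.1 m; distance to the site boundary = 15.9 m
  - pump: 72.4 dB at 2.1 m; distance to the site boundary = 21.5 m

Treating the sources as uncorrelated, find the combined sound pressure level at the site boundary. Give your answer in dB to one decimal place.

Apply inverse-square spreading to bring every level to the receiver, then sum 10^(L/10).
CNC lathe: 93.2 − 20·log₁₀(27.3/2.1) = 93.2 − 22.28 = 70.92 dB.
compressor: 87.6 − 20·log₁₀(15.9/2.1) = 87.6 − 17.58 = 70.02 dB.
pump: 72.4 − 20·log₁₀(21.5/2.1) = 72.4 − 20.20 = 52.20 dB.
Σ 10^(L/10) = 2.257e+07 → L_total = 10·log₁₀(2.257e+07) = 73.53 dB.

73.5 dB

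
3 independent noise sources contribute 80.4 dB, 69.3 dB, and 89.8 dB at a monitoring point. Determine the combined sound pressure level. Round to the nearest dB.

90 dB

For uncorrelated sources the intensities add, so convert each level to linear form, sum, and take 10·log₁₀ of the total.
Σ 10^(L/10) = 10^(80.4/10) + 10^(69.3/10) + 10^(89.8/10) = 1.073e+09.
L_total = 10·log₁₀(1.073e+09) = 90.31 dB.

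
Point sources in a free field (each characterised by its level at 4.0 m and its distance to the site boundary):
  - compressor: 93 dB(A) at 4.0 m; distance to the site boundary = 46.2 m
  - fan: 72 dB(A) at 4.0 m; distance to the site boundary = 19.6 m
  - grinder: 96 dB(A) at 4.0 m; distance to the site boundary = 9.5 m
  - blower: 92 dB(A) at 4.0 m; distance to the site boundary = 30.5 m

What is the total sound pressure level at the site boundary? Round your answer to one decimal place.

88.7 dB(A)

First find each source's level at the receiver (point-source: −20·log₁₀(r/r_ref)), then combine on an intensity basis.
compressor: 93 − 20·log₁₀(46.2/4.0) = 93 − 21.25 = 71.75 dB(A).
fan: 72 − 20·log₁₀(19.6/4.0) = 72 − 13.80 = 58.20 dB(A).
grinder: 96 − 20·log₁₀(9.5/4.0) = 96 − 7.51 = 88.49 dB(A).
blower: 92 − 20·log₁₀(30.5/4.0) = 92 − 17.64 = 74.36 dB(A).
Σ 10^(L/10) = 7.487e+08 → L_total = 10·log₁₀(7.487e+08) = 88.74 dB(A).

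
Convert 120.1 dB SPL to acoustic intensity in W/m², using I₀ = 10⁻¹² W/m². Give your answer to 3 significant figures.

I = I₀·10^(L/10) = 10⁻¹² × 10^(120.1/10) = 10^(0.010).

1.02 W/m²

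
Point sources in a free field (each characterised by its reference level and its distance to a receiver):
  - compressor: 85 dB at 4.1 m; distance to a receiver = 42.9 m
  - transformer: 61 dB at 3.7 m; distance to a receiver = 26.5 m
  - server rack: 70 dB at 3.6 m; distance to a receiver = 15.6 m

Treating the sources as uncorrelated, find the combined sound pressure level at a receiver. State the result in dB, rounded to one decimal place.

65.4 dB

First find each source's level at the receiver (point-source: −20·log₁₀(r/r_ref)), then combine on an intensity basis.
compressor: 85 − 20·log₁₀(42.9/4.1) = 85 − 20.39 = 64.61 dB.
transformer: 61 − 20·log₁₀(26.5/3.7) = 61 − 17.10 = 43.90 dB.
server rack: 70 − 20·log₁₀(15.6/3.6) = 70 − 12.74 = 57.26 dB.
Σ 10^(L/10) = 3.445e+06 → L_total = 10·log₁₀(3.445e+06) = 65.37 dB.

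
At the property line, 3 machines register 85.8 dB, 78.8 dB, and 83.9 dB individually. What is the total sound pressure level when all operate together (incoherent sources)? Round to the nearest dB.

Incoherent sources combine by intensity addition: L_total = 10·log₁₀(Σ 10^(L_i/10)).
Σ 10^(L/10) = 10^(85.8/10) + 10^(78.8/10) + 10^(83.9/10) = 7.015e+08.
L_total = 10·log₁₀(7.015e+08) = 88.46 dB.

88 dB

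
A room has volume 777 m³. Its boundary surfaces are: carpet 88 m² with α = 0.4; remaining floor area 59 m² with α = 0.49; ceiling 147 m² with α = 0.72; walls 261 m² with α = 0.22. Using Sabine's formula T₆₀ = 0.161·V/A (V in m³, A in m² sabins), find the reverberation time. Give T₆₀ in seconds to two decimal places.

0.55 s

Summing Sᵢαᵢ: 88·0.4 + 59·0.49 + 147·0.72 + 261·0.22 = 227.37 m².
T₆₀ = 0.161·V/A = 0.161·777/227.37 = 0.550 s.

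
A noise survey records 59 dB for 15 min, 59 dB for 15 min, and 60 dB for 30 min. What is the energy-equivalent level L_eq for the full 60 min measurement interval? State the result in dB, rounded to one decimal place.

59.5 dB

L_eq = 10·log₁₀[(1/T)·Σ tᵢ·10^(Lᵢ/10)] with T = 60 min.
Σ tᵢ·10^(Lᵢ/10) = 15·10^(59/10) + 15·10^(59/10) + 30·10^(60/10) = 5.383e+07.
L_eq = 10·log₁₀(5.383e+07/60) = 59.53 dB.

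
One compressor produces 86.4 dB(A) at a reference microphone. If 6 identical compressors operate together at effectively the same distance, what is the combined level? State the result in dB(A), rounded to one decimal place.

94.2 dB(A)

L_total = L₁ + 10·log₁₀ N for N identical incoherent sources.
L_total = 86.4 + 10·log₁₀(6) = 86.4 + 7.782 = 94.18 dB(A).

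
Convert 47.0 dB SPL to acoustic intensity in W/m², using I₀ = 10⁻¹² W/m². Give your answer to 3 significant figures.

L = 10·log₁₀(I/I₀) ⇒ I = I₀·10^(L/10) = 10⁻¹² × 10^4.70.

5.01e-08 W/m²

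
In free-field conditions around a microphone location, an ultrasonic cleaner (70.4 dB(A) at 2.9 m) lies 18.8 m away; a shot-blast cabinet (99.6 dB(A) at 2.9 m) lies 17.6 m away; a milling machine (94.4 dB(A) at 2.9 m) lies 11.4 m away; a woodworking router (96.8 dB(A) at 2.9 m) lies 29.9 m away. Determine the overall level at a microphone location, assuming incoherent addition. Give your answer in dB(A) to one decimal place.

86.7 dB(A)

Propagate each source to the receiver with L = L_ref − 20·log₁₀(r/r_ref), then add intensities.
ultrasonic cleaner: 70.4 − 20·log₁₀(18.8/2.9) = 70.4 − 16.24 = 54.16 dB(A).
shot-blast cabinet: 99.6 − 20·log₁₀(17.6/2.9) = 99.6 − 15.66 = 83.94 dB(A).
milling machine: 94.4 − 20·log₁₀(11.4/2.9) = 94.4 − 11.89 = 82.51 dB(A).
woodworking router: 96.8 − 20·log₁₀(29.9/2.9) = 96.8 − 20.27 = 76.53 dB(A).
Σ 10^(L/10) = 4.711e+08 → L_total = 10·log₁₀(4.711e+08) = 86.73 dB(A).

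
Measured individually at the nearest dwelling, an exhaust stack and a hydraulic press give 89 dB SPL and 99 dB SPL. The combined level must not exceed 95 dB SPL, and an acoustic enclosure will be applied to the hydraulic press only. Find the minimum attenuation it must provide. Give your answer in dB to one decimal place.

Everything except the hydraulic press sums to 10^(89/10) = 7.943e+08 in linear terms, 89.00 dB SPL.
To meet 95 dB SPL overall, the treated hydraulic press may contribute at most 10^(95/10) − 7.943e+08 = 2.368e+09, i.e. 93.74 dB SPL.
So the hydraulic press must be reduced from 99 to 93.74 dB SPL: IL = 5.26 dB.

5.3 dB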